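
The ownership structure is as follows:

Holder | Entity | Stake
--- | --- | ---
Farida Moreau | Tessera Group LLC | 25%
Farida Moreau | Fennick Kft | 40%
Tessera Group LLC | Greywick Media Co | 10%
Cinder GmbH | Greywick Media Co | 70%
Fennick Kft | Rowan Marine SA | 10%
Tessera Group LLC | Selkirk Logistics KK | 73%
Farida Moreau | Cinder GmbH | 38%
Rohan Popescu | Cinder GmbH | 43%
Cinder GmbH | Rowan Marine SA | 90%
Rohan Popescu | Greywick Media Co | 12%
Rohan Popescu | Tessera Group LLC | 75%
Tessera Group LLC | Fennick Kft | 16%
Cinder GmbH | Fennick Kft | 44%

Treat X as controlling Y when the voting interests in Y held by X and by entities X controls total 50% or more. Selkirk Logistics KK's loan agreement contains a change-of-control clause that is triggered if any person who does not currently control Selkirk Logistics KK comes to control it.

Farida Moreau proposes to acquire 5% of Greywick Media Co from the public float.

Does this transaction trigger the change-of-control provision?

No

The purchase changes only Farida's holdings, so Farida is the only person who could newly come to control Selkirk.
Farida's largest direct stake is 40% in Fennick, which does not meet the threshold, so Farida controls no company.
Neither Farida nor any entity Farida controls holds any voting interest in Selkirk.
So before the transaction, Farida does not control Selkirk.
After the purchase, Farida holds 5% of Greywick directly.
Farida's side now holds 5% of Greywick, not ≥ 50%, so Farida still does not control Greywick.
After the transaction, neither Farida nor any entity Farida controls holds a voting interest in Selkirk, so Farida still does not control it.
No new person acquires control, so the clause is not triggered.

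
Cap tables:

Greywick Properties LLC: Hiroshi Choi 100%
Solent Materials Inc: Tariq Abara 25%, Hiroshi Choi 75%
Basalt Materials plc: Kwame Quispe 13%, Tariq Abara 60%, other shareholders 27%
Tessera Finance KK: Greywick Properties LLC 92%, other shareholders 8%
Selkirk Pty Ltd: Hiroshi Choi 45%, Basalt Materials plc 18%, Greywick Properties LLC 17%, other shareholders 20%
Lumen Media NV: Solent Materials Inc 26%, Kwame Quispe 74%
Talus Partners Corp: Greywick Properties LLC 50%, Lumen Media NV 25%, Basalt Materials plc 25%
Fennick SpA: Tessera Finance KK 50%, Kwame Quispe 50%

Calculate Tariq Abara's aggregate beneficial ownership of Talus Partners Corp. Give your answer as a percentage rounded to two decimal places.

16.63%

Tariq reaches Talus along 2 paths.
Via Solent → Lumen: 25% × 26% × 25% = 1.625%.
Via Basalt: 60% × 25% = 15%.
Total: 1.625% + 15% = 16.625%.
Rounded: 16.63%.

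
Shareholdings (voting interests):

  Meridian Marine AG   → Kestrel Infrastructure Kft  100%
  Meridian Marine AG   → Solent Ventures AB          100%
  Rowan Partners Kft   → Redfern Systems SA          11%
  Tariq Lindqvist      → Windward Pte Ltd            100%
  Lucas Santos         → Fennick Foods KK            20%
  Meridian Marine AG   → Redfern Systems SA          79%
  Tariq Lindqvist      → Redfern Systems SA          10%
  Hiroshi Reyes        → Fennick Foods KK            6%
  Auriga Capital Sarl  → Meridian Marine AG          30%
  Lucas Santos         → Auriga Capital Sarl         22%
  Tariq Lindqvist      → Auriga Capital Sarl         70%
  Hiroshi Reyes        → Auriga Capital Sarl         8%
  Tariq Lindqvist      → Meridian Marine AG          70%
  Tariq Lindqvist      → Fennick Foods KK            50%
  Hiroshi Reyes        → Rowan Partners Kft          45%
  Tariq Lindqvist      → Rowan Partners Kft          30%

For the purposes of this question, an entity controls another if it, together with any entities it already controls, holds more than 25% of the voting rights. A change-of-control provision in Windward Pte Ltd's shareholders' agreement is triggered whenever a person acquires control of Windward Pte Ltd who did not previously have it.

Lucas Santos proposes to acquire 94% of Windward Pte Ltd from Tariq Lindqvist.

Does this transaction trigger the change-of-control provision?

The purchase adds only to Lucas's holdings (Tariq's stake shrinks), so Lucas is the only person who could newly come to control Windward.
Lucas's largest direct stake is 22% in Auriga, which does not meet the threshold, so Lucas controls no company.
Neither Lucas nor any entity Lucas controls holds any voting interest in Windward.
So before the transaction, Lucas does not control Windward.
After the purchase, Lucas holds 94% of Windward directly, and Tariq's stake falls to 6%.
Lucas holds 94% of Windward, so Lucas controls Windward.
Lucas did not control Windward before and does after, so the clause is triggered.

Yes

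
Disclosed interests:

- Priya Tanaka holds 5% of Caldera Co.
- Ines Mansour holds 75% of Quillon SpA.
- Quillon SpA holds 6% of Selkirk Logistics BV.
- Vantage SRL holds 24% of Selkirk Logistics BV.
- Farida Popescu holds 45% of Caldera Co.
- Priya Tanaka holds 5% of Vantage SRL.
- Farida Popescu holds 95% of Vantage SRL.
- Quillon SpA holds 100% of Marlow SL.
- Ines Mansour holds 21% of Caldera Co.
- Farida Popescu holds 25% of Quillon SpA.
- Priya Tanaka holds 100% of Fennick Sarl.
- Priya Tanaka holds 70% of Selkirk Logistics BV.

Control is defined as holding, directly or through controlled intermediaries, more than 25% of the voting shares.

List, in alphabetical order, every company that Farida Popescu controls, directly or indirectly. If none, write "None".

Caldera Co, Vantage SRL

Farida holds 45% of Caldera, so Farida controls Caldera.
Farida holds 95% of Vantage, so Farida controls Vantage.
No other company's threshold is met.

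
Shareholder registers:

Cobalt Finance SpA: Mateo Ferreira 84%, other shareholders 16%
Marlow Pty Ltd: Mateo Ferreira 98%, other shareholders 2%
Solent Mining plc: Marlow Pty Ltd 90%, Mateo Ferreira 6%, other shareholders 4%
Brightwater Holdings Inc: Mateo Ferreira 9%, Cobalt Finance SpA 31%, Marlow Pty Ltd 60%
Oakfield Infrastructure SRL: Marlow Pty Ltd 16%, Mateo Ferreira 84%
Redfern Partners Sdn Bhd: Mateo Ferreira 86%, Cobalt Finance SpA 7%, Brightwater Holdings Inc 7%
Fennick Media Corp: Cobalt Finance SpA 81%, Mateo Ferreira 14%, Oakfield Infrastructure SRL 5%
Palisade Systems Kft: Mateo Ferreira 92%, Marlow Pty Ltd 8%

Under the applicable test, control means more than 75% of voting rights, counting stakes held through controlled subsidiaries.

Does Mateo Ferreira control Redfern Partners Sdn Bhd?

Mateo holds 84% of Cobalt, so Mateo controls Cobalt.
Mateo holds 98% of Marlow, so Mateo controls Marlow.
Mateo and Cobalt and Marlow together hold 9% + 31% + 60% = 100% of Brightwater, so Mateo controls Brightwater.
Mateo and Cobalt and Brightwater together hold 86% + 7% + 7% = 100% of Redfern, so Mateo controls Redfern.

Yes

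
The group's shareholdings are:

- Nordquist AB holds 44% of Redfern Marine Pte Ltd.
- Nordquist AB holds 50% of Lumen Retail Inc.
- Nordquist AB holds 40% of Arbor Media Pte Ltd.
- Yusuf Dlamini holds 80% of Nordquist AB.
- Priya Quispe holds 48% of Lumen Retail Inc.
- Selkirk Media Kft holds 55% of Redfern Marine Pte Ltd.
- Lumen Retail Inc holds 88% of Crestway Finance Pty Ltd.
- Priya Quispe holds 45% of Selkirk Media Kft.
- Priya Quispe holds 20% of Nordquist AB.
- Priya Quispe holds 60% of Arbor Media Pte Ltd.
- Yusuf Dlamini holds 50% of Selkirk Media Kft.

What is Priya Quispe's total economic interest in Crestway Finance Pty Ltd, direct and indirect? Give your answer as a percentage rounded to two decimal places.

Priya reaches Crestway along 2 paths.
Via Nordquist → Lumen: 20% × 50% × 88% = 8.8%.
Via Lumen: 48% × 88% = 42.24%.
Total: 8.8% + 42.24% = 51.04%.

51.04%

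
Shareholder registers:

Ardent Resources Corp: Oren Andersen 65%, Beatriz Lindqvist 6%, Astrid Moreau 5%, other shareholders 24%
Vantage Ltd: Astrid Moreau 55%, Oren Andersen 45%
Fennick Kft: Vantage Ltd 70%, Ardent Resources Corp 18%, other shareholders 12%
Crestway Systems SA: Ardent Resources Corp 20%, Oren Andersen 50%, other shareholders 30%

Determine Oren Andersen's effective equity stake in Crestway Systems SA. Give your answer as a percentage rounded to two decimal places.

63.00%

Oren reaches Crestway along 2 paths.
Via Ardent: 65% × 20% = 13%.
Direct stake: 50% = 50%.
Total: 13% + 50% = 63%.
Rounded: 63.00%.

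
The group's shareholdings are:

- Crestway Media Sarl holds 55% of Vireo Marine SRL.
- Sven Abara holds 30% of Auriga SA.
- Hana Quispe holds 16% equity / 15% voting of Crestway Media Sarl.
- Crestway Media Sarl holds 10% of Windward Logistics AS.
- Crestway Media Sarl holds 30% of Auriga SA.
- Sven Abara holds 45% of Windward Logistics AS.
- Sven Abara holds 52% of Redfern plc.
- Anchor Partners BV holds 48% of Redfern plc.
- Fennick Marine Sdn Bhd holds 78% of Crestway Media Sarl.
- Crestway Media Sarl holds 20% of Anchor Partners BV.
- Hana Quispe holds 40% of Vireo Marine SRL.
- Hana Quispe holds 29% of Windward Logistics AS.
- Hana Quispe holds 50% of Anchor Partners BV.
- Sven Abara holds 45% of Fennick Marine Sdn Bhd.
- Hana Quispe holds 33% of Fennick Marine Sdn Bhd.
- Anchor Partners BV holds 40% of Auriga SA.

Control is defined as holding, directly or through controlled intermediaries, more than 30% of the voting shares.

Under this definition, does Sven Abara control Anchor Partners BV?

Sven holds 45% of Fennick, so Sven controls Fennick.
Fennick holds 78% of Crestway, so Sven controls Crestway.
Crestway and Sven together hold 10% + 45% = 55% of Windward, so Sven controls Windward.
Sven and Crestway together hold 30% + 30% = 60% of Auriga, so Sven controls Auriga.
Crestway holds 55% of Vireo, so Sven controls Vireo.
Sven holds 52% of Redfern, so Sven controls Redfern.
In Anchor, Sven's side holds only 20%, not > 30%.
So Sven does not control Anchor.

No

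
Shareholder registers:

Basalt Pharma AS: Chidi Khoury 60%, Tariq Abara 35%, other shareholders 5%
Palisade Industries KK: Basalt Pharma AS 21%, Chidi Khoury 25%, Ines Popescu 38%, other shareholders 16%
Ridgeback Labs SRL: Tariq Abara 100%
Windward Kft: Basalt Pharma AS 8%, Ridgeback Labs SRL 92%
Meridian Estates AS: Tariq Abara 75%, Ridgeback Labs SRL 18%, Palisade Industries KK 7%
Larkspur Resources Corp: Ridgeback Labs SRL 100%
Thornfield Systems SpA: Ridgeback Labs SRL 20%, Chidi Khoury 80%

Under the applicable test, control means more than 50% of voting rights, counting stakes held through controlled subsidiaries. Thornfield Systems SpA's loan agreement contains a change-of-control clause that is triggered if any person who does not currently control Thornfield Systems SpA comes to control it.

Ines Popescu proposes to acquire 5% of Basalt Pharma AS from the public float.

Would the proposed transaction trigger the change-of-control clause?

The purchase changes only Ines's holdings, so Ines is the only person who could newly come to control Thornfield.
Ines's largest direct stake is 38% in Palisade, which does not meet the threshold, so Ines controls no company.
Neither Ines nor any entity Ines controls holds any voting interest in Thornfield.
So before the transaction, Ines does not control Thornfield.
After the purchase, Ines holds 5% of Basalt directly.
Ines's side now holds 5% of Basalt, not > 50%, so Ines still does not control Basalt.
After the transaction, neither Ines nor any entity Ines controls holds a voting interest in Thornfield, so Ines still does not control it.
No new person acquires control, so the clause is not triggered.

No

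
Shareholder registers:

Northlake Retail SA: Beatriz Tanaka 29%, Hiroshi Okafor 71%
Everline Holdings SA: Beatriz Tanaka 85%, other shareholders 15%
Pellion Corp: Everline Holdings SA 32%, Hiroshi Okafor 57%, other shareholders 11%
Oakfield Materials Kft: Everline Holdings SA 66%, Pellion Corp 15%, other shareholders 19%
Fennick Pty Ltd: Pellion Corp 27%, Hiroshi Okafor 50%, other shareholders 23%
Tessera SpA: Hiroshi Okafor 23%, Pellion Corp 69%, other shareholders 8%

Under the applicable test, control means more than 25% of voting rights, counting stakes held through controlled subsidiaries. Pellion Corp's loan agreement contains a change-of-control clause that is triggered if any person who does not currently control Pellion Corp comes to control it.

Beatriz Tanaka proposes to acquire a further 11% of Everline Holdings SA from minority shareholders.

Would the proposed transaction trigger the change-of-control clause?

No

The purchase changes only Beatriz's holdings, so Beatriz is the only person who could newly come to control Pellion.
Beatriz holds 85% of Everline, so Beatriz controls Everline.
Everline holds 32% of Pellion, so Beatriz controls Pellion.
So Beatriz already controls Pellion before the transaction.
After the purchase, Beatriz's direct stake in Everline rises to 85% + 11% = 96%.
Beatriz controlled Pellion already, so this is not a new person acquiring control; every other person's position is unchanged or reduced.
No new person acquires control, so the clause is not triggered.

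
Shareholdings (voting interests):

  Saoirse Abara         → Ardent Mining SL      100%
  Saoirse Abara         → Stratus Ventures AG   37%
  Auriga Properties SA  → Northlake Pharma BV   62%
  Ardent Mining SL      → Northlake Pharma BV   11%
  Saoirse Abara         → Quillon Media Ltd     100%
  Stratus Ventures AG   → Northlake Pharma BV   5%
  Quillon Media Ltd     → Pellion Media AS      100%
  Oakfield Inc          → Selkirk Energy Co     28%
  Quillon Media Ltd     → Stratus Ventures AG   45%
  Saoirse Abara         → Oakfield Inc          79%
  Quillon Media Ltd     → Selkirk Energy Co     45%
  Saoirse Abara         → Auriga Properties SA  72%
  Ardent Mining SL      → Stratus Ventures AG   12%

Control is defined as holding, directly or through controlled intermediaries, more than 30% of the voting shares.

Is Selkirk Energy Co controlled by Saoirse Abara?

Saoirse holds 79% of Oakfield, so Saoirse controls Oakfield.
Saoirse holds 100% of Quillon, so Saoirse controls Quillon.
Quillon and Oakfield together hold 45% + 28% = 73% of Selkirk, so Saoirse controls Selkirk.

Yes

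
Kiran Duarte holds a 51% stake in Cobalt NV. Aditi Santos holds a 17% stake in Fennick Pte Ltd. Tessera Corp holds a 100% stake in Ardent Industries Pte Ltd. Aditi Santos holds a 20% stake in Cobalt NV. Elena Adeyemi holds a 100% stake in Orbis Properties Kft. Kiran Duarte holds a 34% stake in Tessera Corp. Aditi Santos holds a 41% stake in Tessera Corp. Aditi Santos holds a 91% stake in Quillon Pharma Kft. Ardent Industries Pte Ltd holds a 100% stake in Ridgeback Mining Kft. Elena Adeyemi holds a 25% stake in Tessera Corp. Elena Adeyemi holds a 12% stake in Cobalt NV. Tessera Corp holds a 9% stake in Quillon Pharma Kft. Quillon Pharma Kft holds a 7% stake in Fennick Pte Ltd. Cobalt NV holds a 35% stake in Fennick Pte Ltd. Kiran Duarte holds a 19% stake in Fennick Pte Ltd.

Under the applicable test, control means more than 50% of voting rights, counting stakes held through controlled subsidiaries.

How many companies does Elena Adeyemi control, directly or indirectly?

Elena holds 100% of Orbis, so Elena controls Orbis.
No other company's threshold is met.
Elena controls 1 company.

1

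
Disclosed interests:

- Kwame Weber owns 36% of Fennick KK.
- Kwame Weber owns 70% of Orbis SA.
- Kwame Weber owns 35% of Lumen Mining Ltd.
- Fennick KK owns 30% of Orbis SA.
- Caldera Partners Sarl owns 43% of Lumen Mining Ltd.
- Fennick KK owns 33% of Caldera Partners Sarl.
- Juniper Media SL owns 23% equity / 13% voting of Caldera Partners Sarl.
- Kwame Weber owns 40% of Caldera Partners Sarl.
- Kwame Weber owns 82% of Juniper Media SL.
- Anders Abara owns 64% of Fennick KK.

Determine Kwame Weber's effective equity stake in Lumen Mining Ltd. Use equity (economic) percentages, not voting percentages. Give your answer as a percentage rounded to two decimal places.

65.42%

Kwame reaches Lumen along 4 paths.
Direct stake: 35% = 35%.
Via Fennick → Caldera: 36% × 33% × 43% = 5.1084%.
Via Caldera: 40% × 43% = 17.2%.
Via Juniper → Caldera: 82% × 23% × 43% = 8.1098%.
Total: 35% + 5.1084% + 17.2% + 8.1098% = 65.4182%.
Rounded: 65.42%.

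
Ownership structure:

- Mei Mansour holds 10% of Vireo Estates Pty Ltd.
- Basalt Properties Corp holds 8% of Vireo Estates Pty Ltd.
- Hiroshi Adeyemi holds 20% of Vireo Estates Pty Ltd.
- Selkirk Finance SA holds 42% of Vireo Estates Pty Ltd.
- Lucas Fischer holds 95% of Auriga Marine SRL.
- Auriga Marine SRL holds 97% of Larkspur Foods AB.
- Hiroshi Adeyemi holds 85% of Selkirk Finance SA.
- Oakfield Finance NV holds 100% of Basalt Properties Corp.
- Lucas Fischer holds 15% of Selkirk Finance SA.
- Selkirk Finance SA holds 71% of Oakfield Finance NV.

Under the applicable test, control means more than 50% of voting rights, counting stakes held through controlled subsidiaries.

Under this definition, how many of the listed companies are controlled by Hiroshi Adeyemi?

4

Hiroshi holds 85% of Selkirk, so Hiroshi controls Selkirk.
Selkirk holds 71% of Oakfield, so Hiroshi controls Oakfield.
Oakfield holds 100% of Basalt, so Hiroshi controls Basalt.
Hiroshi and Selkirk and Basalt together hold 20% + 42% + 8% = 70% of Vireo, so Hiroshi controls Vireo.
No other company's threshold is met.
Hiroshi controls 4 companies.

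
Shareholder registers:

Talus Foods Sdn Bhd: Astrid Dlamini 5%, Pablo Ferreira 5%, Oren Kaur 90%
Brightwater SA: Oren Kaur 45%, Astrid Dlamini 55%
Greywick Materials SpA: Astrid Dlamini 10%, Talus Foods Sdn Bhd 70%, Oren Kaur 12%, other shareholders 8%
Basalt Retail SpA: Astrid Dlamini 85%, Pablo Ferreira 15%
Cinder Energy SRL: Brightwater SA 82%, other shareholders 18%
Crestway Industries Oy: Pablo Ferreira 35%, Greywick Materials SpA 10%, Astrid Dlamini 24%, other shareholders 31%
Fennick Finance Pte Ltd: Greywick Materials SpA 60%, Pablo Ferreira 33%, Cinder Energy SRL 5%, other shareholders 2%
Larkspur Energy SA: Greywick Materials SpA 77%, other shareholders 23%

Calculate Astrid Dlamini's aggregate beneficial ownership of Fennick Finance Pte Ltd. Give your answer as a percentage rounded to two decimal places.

Astrid reaches Fennick along 3 paths.
Via Greywick: 10% × 60% = 6%.
Via Talus → Greywick: 5% × 70% × 60% = 2.1%.
Via Brightwater → Cinder: 55% × 82% × 5% = 2.255%.
Total: 6% + 2.1% + 2.255% = 10.355%.
Rounded: 10.36%.

10.36%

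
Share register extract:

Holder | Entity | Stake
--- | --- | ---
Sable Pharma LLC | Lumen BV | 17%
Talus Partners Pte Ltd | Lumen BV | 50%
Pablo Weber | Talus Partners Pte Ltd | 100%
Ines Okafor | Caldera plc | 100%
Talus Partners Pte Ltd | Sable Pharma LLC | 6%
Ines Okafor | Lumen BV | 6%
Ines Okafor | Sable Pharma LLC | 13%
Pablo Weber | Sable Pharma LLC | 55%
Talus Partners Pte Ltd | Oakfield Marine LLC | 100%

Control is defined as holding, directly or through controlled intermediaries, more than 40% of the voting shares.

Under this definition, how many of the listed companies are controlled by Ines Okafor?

1

Ines holds 100% of Caldera, so Ines controls Caldera.
No other company's threshold is met.
Ines controls 1 company.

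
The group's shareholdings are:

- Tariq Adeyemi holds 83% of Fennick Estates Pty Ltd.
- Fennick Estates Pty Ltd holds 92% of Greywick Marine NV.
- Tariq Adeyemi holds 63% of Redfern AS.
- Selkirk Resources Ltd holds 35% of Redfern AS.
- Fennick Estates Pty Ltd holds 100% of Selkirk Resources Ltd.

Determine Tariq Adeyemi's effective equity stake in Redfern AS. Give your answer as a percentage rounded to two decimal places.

Tariq reaches Redfern along 2 paths.
Direct stake: 63% = 63%.
Via Fennick → Selkirk: 83% × 100% × 35% = 29.05%.
Total: 63% + 29.05% = 92.05%.

92.05%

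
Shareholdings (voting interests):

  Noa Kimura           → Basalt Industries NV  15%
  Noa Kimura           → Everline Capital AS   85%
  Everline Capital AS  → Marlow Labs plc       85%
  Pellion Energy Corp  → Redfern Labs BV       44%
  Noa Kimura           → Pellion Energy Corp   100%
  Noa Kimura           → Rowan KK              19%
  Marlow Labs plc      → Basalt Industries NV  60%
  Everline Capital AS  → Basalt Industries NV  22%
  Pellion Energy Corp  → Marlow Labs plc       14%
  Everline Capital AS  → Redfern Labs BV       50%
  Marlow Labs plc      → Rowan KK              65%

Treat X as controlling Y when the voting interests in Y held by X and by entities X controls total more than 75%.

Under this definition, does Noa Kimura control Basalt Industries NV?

Noa holds 100% of Pellion, so Noa controls Pellion.
Noa holds 85% of Everline, so Noa controls Everline.
Pellion and Everline together hold 14% + 85% = 99% of Marlow, so Noa controls Marlow.
Noa and Marlow and Everline together hold 15% + 60% + 22% = 97% of Basalt, so Noa controls Basalt.

Yes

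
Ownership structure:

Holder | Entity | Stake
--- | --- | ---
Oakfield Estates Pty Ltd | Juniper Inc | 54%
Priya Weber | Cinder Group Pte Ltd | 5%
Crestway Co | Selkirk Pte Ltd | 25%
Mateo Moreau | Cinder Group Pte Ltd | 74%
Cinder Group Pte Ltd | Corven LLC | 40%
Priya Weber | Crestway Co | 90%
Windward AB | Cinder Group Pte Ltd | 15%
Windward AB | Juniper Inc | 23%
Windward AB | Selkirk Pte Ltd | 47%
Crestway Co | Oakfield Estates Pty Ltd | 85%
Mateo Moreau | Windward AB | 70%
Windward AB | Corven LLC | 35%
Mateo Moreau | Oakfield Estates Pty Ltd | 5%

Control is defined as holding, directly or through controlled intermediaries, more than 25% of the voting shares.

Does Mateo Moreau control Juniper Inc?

Mateo holds 70% of Windward, so Mateo controls Windward.
Mateo and Windward together hold 74% + 15% = 89% of Cinder, so Mateo controls Cinder.
Cinder and Windward together hold 40% + 35% = 75% of Corven, so Mateo controls Corven.
Windward holds 47% of Selkirk, so Mateo controls Selkirk.
In Juniper, Mateo's side holds only 23%, not > 25%.
So Mateo does not control Juniper.

No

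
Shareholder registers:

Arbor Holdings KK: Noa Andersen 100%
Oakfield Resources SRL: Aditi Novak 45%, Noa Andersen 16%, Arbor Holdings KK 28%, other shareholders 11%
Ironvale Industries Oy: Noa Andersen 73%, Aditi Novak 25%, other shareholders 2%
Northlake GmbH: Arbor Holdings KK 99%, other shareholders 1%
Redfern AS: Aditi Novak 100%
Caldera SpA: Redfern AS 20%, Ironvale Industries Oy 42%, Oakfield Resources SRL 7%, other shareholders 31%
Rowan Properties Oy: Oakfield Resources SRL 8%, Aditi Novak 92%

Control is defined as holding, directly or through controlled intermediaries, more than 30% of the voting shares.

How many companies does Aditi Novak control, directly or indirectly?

3

Aditi holds 45% of Oakfield, so Aditi controls Oakfield.
Aditi holds 100% of Redfern, so Aditi controls Redfern.
Oakfield and Aditi together hold 8% + 92% = 100% of Rowan, so Aditi controls Rowan.
No other company's threshold is met.
Aditi controls 3 companies.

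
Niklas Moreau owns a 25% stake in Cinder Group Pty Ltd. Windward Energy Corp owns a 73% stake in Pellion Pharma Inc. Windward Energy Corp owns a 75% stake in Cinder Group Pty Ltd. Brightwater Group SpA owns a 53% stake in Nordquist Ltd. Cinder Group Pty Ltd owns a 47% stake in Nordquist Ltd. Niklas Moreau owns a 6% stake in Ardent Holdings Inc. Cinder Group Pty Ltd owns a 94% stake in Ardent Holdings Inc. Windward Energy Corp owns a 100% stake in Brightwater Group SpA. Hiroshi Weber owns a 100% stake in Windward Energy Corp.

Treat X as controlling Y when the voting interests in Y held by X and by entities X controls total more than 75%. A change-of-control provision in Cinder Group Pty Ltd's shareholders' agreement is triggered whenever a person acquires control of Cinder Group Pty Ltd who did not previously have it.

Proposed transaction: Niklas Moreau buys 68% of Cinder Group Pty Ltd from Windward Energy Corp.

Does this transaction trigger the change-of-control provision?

The purchase adds only to Niklas's holdings (Windward's stake shrinks), so Niklas is the only person who could newly come to control Cinder.
Niklas's largest direct stake is 25% in Cinder, which does not meet the threshold, so Niklas controls no company.
In Cinder, Niklas's side holds only 25%, not > 75%.
So before the transaction, Niklas does not control Cinder.
After the purchase, Niklas's direct stake in Cinder rises to 25% + 68% = 93%, and Windward's stake falls to 7%.
Niklas holds 93% of Cinder, so Niklas controls Cinder.
Niklas did not control Cinder before and does after, so the clause is triggered.

Yes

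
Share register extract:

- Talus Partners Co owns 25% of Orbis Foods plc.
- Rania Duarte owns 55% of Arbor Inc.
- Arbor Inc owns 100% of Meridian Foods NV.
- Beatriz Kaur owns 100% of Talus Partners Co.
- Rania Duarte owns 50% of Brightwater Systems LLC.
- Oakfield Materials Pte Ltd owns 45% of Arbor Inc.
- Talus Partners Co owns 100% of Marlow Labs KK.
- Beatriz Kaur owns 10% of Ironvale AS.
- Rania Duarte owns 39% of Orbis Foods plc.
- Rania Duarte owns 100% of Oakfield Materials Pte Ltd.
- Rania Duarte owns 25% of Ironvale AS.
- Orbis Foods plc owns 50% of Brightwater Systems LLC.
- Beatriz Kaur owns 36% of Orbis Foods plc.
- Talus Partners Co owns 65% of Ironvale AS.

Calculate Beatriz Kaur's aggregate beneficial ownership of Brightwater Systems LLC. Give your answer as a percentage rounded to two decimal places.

30.50%

Beatriz reaches Brightwater along 2 paths.
Via Talus → Orbis: 100% × 25% × 50% = 12.5%.
Via Orbis: 36% × 50% = 18%.
Total: 12.5% + 18% = 30.5%.
Rounded: 30.50%.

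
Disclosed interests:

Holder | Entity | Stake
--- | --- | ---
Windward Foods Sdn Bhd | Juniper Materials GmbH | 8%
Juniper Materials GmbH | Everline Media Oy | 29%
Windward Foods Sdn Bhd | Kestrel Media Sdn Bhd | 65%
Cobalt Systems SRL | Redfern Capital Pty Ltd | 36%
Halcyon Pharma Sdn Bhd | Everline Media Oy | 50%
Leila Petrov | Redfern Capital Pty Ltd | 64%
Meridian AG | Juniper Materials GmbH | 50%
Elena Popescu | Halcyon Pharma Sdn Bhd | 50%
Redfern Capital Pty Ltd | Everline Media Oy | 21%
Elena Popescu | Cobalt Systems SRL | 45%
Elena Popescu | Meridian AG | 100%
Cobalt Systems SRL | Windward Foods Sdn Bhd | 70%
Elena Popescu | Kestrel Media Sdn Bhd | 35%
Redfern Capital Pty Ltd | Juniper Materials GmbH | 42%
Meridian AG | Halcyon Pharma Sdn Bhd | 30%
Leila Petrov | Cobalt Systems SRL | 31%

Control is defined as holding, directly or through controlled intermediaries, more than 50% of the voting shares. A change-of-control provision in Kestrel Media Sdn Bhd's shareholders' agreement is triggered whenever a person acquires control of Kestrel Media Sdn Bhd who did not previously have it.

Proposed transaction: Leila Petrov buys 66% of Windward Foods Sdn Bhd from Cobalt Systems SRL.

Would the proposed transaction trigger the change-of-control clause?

Yes

The purchase adds only to Leila's holdings (Cobalt's stake shrinks), so Leila is the only person who could newly come to control Kestrel.
Leila holds 64% of Redfern, so Leila controls Redfern.
Neither Leila nor any entity Leila controls holds any voting interest in Kestrel.
So before the transaction, Leila does not control Kestrel.
After the purchase, Leila holds 66% of Windward directly, and Cobalt's stake falls to 4%.
Leila holds 66% of Windward, so Leila controls Windward.
Windward holds 65% of Kestrel, so Leila controls Kestrel.
Leila did not control Kestrel before and does after, so the clause is triggered.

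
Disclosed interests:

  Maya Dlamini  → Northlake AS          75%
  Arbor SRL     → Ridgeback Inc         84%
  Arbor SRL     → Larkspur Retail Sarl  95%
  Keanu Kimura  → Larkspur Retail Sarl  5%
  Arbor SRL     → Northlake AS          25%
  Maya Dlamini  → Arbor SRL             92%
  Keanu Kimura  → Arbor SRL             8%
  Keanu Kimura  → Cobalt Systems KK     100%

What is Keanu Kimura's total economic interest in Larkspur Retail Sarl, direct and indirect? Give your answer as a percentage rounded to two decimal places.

12.60%

Keanu reaches Larkspur along 2 paths.
Direct stake: 5% = 5%.
Via Arbor: 8% × 95% = 7.6%.
Total: 5% + 7.6% = 12.6%.
Rounded: 12.60%.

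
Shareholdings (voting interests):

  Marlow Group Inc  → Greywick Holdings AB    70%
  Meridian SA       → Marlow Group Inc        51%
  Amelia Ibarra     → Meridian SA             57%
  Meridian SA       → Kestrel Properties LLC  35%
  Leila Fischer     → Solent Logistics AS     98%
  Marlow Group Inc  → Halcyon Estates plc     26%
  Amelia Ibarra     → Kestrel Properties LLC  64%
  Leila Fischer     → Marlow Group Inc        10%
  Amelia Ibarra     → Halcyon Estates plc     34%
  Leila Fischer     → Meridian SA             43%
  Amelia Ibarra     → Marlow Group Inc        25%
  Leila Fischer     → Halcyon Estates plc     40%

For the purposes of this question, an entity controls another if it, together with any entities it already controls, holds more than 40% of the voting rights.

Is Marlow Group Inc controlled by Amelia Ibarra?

Yes

Amelia holds 57% of Meridian, so Amelia controls Meridian.
Amelia and Meridian together hold 25% + 51% = 76% of Marlow, so Amelia controls Marlow.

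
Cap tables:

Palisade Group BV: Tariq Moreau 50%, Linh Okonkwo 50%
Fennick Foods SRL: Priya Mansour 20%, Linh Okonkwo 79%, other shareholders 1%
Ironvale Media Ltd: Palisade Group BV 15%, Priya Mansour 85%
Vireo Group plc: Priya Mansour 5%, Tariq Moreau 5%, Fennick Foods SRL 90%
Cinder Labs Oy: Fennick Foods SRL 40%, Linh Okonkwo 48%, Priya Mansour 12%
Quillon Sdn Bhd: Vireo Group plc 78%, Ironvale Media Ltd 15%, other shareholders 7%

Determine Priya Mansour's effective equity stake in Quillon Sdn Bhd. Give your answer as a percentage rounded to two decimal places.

Priya reaches Quillon along 3 paths.
Via Vireo: 5% × 78% = 3.9%.
Via Fennick → Vireo: 20% × 90% × 78% = 14.04%.
Via Ironvale: 85% × 15% = 12.75%.
Total: 3.9% + 14.04% + 12.75% = 30.69%.

30.69%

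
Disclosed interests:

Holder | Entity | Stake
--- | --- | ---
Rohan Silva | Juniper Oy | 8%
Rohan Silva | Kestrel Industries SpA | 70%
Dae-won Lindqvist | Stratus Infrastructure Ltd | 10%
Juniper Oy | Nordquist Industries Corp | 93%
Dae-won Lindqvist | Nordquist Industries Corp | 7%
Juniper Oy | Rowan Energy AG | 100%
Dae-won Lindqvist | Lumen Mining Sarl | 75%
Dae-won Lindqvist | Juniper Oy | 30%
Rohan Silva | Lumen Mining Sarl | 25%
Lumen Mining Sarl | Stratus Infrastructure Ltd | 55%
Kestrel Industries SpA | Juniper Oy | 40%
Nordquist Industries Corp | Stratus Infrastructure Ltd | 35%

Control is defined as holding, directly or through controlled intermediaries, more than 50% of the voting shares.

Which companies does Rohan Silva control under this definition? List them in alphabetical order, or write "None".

Rohan holds 70% of Kestrel, so Rohan controls Kestrel.
No other company's threshold is met.

Kestrel Industries SpA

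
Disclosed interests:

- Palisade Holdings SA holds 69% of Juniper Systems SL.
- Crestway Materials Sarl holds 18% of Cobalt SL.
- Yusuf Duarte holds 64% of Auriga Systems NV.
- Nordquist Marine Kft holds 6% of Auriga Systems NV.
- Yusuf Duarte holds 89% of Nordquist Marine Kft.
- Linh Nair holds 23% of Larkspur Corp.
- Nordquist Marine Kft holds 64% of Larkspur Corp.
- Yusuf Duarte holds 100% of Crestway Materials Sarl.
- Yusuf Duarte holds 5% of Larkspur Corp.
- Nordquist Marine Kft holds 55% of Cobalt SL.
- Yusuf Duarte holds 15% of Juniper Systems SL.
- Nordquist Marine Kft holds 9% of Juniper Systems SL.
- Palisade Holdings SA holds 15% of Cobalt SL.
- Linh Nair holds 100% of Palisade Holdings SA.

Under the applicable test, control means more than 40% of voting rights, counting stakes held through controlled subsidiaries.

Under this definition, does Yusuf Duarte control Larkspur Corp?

Yusuf holds 89% of Nordquist, so Yusuf controls Nordquist.
Yusuf and Nordquist together hold 5% + 64% = 69% of Larkspur, so Yusuf controls Larkspur.

Yes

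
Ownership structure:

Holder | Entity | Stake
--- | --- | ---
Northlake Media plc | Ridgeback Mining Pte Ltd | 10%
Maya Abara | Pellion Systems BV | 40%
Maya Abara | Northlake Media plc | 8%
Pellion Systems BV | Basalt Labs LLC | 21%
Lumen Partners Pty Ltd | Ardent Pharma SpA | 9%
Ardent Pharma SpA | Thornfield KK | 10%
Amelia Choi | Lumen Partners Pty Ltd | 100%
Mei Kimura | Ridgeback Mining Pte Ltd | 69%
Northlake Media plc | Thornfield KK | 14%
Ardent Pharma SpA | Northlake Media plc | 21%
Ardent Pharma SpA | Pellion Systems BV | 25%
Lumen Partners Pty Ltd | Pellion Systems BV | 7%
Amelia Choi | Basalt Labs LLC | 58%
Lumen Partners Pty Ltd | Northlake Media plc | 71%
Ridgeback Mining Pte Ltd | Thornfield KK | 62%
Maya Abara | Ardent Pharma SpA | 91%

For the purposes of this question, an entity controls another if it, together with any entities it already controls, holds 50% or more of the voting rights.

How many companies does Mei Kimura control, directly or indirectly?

2

Mei holds 69% of Ridgeback, so Mei controls Ridgeback.
Ridgeback holds 62% of Thornfield, so Mei controls Thornfield.
No other company's threshold is met.
Mei controls 2 companies.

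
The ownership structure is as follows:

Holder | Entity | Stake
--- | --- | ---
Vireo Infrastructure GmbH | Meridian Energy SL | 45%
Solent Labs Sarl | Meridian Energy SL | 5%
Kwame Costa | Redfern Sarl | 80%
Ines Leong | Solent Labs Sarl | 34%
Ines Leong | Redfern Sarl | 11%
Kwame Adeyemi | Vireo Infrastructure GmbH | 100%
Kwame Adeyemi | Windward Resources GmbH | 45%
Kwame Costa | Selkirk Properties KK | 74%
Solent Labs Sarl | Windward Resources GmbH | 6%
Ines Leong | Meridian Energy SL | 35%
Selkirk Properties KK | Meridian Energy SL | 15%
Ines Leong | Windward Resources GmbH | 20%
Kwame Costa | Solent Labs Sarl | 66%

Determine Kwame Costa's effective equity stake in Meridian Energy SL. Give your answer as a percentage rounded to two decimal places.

14.40%

Kwame Costa reaches Meridian along 2 paths.
Via Selkirk: 74% × 15% = 11.1%.
Via Solent: 66% × 5% = 3.3%.
Total: 11.1% + 3.3% = 14.4%.
Rounded: 14.40%.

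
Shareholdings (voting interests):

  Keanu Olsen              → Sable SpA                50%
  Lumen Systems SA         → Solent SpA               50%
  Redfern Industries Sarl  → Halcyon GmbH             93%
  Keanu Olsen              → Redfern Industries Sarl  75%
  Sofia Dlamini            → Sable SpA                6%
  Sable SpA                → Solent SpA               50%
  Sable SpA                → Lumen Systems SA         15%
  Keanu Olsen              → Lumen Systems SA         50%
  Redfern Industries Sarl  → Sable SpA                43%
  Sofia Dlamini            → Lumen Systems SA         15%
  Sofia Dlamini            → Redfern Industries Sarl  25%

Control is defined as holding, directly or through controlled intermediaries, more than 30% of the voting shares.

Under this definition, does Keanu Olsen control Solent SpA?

Yes

Keanu holds 75% of Redfern, so Keanu controls Redfern.
Keanu and Redfern together hold 50% + 43% = 93% of Sable, so Keanu controls Sable.
Sable and Keanu together hold 15% + 50% = 65% of Lumen, so Keanu controls Lumen.
Lumen and Sable together hold 50% + 50% = 100% of Solent, so Keanu controls Solent.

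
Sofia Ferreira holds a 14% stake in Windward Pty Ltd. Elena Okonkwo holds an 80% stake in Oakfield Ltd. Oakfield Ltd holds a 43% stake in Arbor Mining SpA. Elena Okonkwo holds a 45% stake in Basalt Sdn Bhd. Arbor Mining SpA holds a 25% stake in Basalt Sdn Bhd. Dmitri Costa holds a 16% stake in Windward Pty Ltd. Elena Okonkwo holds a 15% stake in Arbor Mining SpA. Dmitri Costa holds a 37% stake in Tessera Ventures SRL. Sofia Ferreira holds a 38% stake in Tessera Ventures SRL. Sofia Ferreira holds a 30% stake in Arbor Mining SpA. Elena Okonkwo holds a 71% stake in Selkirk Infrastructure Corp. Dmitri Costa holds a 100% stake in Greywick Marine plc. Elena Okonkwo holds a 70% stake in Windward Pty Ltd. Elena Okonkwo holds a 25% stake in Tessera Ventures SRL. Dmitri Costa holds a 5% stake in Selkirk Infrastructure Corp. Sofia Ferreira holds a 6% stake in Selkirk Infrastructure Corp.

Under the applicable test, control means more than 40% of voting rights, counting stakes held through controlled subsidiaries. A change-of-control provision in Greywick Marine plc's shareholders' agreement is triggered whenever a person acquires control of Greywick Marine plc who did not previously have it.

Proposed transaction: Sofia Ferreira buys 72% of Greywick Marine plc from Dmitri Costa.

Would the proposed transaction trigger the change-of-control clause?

The purchase adds only to Sofia's holdings (Dmitri's stake shrinks), so Sofia is the only person who could newly come to control Greywick.
Sofia's largest direct stake is 38% in Tessera, which does not meet the threshold, so Sofia controls no company.
Neither Sofia nor any entity Sofia controls holds any voting interest in Greywick.
So before the transaction, Sofia does not control Greywick.
After the purchase, Sofia holds 72% of Greywick directly, and Dmitri's stake falls to 28%.
Sofia holds 72% of Greywick, so Sofia controls Greywick.
Sofia did not control Greywick before and does after, so the clause is triggered.

Yes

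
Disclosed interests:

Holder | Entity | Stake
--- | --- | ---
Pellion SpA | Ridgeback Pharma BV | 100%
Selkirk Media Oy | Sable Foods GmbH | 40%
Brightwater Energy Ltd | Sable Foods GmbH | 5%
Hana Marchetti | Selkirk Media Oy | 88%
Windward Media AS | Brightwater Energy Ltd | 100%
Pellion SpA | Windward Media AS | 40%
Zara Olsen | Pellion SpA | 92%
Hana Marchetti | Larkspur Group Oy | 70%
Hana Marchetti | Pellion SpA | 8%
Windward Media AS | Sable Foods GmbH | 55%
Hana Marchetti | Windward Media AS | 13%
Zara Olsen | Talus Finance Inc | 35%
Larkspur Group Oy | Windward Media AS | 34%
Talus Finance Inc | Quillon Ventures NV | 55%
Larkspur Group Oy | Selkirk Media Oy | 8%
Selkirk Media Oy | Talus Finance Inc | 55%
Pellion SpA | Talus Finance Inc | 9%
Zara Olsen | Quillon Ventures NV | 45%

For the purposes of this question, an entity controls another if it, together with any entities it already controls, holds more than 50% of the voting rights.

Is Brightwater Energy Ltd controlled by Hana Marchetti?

No

Hana holds 70% of Larkspur, so Hana controls Larkspur.
Hana and Larkspur together hold 88% + 8% = 96% of Selkirk, so Hana controls Selkirk.
Selkirk holds 55% of Talus, so Hana controls Talus.
Talus holds 55% of Quillon, so Hana controls Quillon.
Neither Hana nor any entity Hana controls holds any voting interest in Brightwater.
So Hana does not control Brightwater.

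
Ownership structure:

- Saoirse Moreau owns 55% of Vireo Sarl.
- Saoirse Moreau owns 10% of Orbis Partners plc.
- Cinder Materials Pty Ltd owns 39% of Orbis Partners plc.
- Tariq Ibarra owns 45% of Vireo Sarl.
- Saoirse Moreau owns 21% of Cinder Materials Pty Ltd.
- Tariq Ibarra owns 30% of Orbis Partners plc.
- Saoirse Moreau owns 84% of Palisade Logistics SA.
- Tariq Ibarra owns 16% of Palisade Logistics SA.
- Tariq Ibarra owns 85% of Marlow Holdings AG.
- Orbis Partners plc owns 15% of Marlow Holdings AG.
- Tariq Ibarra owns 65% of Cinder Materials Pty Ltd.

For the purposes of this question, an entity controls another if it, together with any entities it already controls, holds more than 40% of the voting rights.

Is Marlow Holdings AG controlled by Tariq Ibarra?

Tariq holds 65% of Cinder, so Tariq controls Cinder.
Tariq and Cinder together hold 30% + 39% = 69% of Orbis, so Tariq controls Orbis.
Tariq and Orbis together hold 85% + 15% = 100% of Marlow, so Tariq controls Marlow.

Yes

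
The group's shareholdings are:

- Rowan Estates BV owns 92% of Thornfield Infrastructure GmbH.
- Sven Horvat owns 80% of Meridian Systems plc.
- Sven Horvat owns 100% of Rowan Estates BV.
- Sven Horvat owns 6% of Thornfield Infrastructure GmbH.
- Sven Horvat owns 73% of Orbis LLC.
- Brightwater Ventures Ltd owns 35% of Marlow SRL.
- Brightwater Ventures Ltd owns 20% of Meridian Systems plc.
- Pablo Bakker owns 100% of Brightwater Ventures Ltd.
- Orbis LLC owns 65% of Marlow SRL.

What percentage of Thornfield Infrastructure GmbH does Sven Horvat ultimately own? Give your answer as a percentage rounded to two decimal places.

Sven reaches Thornfield along 2 paths.
Via Rowan: 100% × 92% = 92%.
Direct stake: 6% = 6%.
Total: 92% + 6% = 98%.
Rounded: 98.00%.

98.00%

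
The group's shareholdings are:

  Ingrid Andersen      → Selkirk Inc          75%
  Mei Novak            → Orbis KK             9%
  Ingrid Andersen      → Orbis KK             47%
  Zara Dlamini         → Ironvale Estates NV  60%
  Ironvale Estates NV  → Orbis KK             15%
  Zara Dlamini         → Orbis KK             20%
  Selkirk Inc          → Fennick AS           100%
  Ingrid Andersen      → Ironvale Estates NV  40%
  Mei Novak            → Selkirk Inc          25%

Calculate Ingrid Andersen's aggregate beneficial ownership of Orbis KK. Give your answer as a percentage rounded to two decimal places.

53.00%

Ingrid reaches Orbis along 2 paths.
Direct stake: 47% = 47%.
Via Ironvale: 40% × 15% = 6%.
Total: 47% + 6% = 53%.
Rounded: 53.00%.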